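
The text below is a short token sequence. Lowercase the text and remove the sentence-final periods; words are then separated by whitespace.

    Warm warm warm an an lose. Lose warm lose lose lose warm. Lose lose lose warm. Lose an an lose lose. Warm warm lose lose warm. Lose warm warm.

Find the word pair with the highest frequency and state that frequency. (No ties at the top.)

"lose lose", 7 times

Bigram frequencies (highest first):
  lose lose: 7
  lose warm: 6
  warm lose: 5
  warm warm: 4
  an an: 2
  an lose: 2
  … (2 more, each ≤ 1)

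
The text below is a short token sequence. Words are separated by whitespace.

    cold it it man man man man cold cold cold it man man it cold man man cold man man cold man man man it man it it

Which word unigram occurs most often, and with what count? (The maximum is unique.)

Unigram frequencies (highest first):
  man: 14
  cold: 7
  it: 7

"man", 14 times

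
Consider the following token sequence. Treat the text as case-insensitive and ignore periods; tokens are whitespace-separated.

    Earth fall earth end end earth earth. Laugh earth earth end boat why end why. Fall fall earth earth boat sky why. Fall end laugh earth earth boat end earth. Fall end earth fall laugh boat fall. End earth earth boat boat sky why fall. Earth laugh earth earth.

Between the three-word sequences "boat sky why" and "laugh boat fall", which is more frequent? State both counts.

"boat sky why" (2 vs 1)

"boat sky why": 2 occurrences
"laugh boat fall": 1 occurrence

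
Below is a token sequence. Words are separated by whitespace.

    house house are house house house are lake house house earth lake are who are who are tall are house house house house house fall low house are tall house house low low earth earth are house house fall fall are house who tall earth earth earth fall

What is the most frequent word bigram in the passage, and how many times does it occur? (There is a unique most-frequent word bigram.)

Bigram frequencies (highest first):
  house house: 10
  are house: 4
  house are: 3
  earth earth: 3
  are who: 2
  who are: 2
  … (21 more, each ≤ 2)

"house house", 10 times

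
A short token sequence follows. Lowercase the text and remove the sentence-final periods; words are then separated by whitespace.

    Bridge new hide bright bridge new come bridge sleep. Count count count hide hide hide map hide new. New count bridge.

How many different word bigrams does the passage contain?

17

21 tokens → 20 bigram windows in total.
Repeated bigrams (each contributes count−1 duplicates):
  bridge new: 2
  count count: 2
  hide hide: 2
3 duplicate windows → 20 − 3 = 17 distinct.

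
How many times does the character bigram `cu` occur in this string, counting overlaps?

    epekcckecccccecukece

1

Sliding a length-2 window over the 20 characters (19 positions):
  position 15–16: cu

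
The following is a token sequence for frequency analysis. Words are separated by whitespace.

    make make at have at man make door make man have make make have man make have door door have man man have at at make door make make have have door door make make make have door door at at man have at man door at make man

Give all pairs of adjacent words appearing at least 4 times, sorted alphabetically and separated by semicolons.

Bigram counts meeting the condition (at least 4 times):
  make have: 4
  make make: 5

make have; make make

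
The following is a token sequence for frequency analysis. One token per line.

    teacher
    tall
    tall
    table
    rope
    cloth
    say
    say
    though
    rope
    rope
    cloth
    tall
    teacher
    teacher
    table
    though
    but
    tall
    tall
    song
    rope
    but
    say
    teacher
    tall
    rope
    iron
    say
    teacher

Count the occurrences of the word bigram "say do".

Scanning the 29 overlapping bigram windows for "say do":
  (none found)

0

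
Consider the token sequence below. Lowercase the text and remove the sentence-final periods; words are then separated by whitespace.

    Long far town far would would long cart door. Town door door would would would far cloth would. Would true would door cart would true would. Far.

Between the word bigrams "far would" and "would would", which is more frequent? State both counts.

"far would": 1 occurrence
"would would": 4 occurrences

"would would" (4 vs 1)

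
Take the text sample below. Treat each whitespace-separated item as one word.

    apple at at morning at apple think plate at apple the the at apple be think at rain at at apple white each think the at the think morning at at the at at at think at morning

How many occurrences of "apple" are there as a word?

5

Scanning the 38 tokens for "apple":
  position 1: apple
  position 6: apple
  position 10: apple
  position 14: apple
  position 21: apple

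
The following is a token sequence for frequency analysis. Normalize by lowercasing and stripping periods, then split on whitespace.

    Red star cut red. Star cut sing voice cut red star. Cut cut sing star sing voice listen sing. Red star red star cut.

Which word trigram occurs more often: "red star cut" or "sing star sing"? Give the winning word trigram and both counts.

"red star cut": 4 occurrences
"sing star sing": 1 occurrence

"red star cut" (4 vs 1)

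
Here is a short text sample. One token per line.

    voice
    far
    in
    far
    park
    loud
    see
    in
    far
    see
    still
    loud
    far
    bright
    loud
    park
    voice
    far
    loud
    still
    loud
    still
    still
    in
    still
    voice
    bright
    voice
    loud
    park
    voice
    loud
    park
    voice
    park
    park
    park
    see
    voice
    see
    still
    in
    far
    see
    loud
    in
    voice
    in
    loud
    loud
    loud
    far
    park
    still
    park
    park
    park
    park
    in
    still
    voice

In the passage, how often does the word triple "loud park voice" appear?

3

Scanning the 59 overlapping trigram windows for "loud park voice":
  position 15–17: loud park voice
  position 29–31: loud park voice
  position 32–34: loud park voice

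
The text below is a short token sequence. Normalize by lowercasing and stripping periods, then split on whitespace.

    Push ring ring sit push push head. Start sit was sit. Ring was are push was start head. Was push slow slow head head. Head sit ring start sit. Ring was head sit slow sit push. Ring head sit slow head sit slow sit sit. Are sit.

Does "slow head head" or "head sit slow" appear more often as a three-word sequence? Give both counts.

"slow head head": 1 occurrence
"head sit slow": 3 occurrences

"head sit slow" (3 vs 1)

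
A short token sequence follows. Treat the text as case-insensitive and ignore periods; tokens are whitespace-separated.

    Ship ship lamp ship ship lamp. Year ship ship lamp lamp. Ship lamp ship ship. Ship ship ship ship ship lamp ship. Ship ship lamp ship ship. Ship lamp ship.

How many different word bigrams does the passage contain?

30 tokens → 29 bigram windows in total.
Repeated bigrams (each contributes count−1 duplicates):
  ship ship: 13
  ship lamp: 7
  lamp ship: 6
23 duplicate windows → 29 − 23 = 6 distinct.

6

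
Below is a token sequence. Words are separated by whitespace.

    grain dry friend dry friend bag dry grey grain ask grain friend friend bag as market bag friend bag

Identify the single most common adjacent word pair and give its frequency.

"friend bag", 3 times

Bigram frequencies (highest first):
  friend bag: 3
  dry friend: 2
  grain dry: 1
  friend dry: 1
  bag dry: 1
  dry grey: 1
  … (9 more, each ≤ 1)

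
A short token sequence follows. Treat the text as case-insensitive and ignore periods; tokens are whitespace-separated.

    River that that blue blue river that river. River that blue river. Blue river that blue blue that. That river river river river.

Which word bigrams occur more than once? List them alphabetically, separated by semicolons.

blue blue; blue river; river river; river that; that blue; that river; that that

Bigram counts meeting the condition (more than once):
  blue blue: 2
  blue river: 3
  river river: 4
  river that: 4
  that blue: 3
  that river: 2
  that that: 2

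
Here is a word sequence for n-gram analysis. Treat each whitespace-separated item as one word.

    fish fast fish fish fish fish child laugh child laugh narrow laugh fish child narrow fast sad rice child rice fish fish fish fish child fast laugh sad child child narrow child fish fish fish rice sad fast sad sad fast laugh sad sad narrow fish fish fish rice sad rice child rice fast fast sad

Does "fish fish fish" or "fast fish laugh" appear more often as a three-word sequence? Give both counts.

"fish fish fish": 6 occurrences
"fast fish laugh": 0 occurrences

"fish fish fish" (6 vs 0)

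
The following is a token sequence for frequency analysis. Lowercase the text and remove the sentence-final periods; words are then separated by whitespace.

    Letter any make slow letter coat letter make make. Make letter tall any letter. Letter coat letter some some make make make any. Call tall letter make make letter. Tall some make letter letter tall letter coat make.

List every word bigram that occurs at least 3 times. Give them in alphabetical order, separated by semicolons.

letter coat; letter tall; make letter; make make

Bigram counts meeting the condition (at least 3 times):
  letter coat: 3
  letter tall: 3
  make letter: 3
  make make: 5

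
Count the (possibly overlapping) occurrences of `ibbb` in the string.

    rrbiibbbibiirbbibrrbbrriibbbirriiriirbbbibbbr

3

Sliding a length-4 window over the 45 characters (42 positions):
  position 5–8: ibbb
  position 25–28: ibbb
  position 41–44: ibbb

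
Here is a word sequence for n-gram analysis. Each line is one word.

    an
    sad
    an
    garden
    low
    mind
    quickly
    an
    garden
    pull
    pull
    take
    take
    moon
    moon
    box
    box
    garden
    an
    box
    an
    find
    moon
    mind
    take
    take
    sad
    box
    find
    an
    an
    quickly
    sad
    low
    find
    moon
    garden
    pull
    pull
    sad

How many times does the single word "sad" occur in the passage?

Scanning the 40 tokens for "sad":
  position 2: sad
  position 27: sad
  position 33: sad
  position 40: sad

4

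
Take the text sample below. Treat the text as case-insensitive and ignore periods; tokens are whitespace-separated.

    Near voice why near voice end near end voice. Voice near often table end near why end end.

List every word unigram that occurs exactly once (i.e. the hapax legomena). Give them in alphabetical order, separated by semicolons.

Unigram counts meeting the condition (exactly once (i.e. the hapax legomena)):
  often: 1
  table: 1

often; table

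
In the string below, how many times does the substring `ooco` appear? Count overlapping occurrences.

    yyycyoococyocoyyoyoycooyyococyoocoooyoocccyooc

2

Sliding a length-4 window over the 46 characters (43 positions):
  position 6–9: ooco
  position 31–34: ooco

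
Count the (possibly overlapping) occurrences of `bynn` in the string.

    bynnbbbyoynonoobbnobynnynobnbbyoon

Sliding a length-4 window over the 34 characters (31 positions):
  position 1–4: bynn
  position 20–23: bynn

2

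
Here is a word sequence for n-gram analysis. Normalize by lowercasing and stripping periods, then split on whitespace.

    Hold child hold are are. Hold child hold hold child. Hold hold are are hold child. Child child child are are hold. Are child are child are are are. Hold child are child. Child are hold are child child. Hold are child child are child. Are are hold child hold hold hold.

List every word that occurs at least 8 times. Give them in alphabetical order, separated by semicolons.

Unigram counts meeting the condition (at least 8 times):
  are: 18
  child: 18
  hold: 16

are; child; hold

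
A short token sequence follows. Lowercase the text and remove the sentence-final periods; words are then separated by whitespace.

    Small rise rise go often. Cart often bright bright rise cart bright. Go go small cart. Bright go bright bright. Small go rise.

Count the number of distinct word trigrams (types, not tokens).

20

23 tokens → 21 trigram windows in total.
Repeated trigrams (each contributes count−1 duplicates):
  cart bright go: 2
1 duplicate windows → 21 − 1 = 20 distinct.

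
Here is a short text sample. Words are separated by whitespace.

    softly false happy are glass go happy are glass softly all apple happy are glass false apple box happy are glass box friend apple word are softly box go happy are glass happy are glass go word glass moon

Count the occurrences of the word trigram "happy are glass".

Scanning the 37 overlapping trigram windows for "happy are glass":
  position 3–5: happy are glass
  position 7–9: happy are glass
  position 13–15: happy are glass
  position 19–21: happy are glass
  position 30–32: happy are glass
  position 33–35: happy are glass

6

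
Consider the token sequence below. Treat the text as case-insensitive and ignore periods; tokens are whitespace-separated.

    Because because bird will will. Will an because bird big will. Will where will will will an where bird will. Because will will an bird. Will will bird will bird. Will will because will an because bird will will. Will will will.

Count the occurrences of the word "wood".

0

Scanning the 42 tokens for "wood":
  (none found)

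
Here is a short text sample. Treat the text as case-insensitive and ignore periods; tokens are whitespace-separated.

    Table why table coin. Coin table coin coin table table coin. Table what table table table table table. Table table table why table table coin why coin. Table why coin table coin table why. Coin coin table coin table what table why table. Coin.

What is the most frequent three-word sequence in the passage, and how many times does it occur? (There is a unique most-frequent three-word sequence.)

Trigram frequencies (highest first):
  table table table: 6
  table why table: 3
  coin coin table: 3
  coin table coin: 3
  table coin table: 3
  why table coin: 2
  … (15 more, each ≤ 2)

"table table table", 6 times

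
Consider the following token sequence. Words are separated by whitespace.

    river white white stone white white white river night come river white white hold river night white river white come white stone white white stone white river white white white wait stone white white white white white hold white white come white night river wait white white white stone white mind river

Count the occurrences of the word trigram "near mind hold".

Scanning the 50 overlapping trigram windows for "near mind hold":
  (none found)

0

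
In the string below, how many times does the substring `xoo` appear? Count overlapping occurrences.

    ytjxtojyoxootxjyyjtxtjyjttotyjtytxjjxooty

Sliding a length-3 window over the 41 characters (39 positions):
  position 10–12: xoo
  position 37–39: xoo

2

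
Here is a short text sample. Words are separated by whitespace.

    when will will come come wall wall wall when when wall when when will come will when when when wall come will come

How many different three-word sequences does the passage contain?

23 tokens → 21 trigram windows in total.
Repeated trigrams (each contributes count−1 duplicates):
  wall when when: 2
  when when wall: 2
2 duplicate windows → 21 − 2 = 19 distinct.

19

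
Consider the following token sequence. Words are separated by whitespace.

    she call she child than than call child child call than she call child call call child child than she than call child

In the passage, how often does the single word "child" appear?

Scanning the 23 tokens for "child":
  position 4: child
  position 8: child
  position 9: child
  position 14: child
  position 17: child
  position 18: child
  position 23: child

7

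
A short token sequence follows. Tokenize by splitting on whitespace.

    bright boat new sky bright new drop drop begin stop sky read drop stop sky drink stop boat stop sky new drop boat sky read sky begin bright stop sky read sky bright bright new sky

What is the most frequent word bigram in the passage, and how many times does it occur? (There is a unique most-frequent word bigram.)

Bigram frequencies (highest first):
  stop sky: 4
  sky read: 3
  new sky: 2
  sky bright: 2
  bright new: 2
  new drop: 2
  … (19 more, each ≤ 2)

"stop sky", 4 times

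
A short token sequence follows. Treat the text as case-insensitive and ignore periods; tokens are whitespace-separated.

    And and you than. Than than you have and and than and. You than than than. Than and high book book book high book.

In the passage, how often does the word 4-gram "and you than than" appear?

2

Scanning the 21 overlapping 4-gram windows for "and you than than":
  position 2–5: and you than than
  position 12–15: and you than than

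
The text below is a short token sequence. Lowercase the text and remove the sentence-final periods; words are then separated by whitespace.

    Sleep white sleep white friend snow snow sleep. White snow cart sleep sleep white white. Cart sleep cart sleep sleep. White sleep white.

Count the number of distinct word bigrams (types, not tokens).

13

23 tokens → 22 bigram windows in total.
Repeated bigrams (each contributes count−1 duplicates):
  sleep white: 6
  cart sleep: 3
  sleep sleep: 2
  white sleep: 2
9 duplicate windows → 22 − 9 = 13 distinct.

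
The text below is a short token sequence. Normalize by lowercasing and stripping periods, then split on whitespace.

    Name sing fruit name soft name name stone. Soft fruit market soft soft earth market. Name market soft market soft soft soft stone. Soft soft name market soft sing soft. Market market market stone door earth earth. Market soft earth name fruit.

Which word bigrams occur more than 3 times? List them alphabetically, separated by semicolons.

Bigram counts meeting the condition (more than 3 times):
  market soft: 5
  soft soft: 4

market soft; soft soft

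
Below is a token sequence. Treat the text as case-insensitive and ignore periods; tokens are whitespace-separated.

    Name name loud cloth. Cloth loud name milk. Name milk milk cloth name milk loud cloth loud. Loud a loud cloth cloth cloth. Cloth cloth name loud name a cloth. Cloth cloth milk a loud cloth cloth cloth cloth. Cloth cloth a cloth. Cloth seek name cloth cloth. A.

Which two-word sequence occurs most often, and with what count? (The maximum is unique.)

"cloth cloth", 14 times

Bigram frequencies (highest first):
  cloth cloth: 14
  loud cloth: 4
  name milk: 3
  name loud: 2
  cloth loud: 2
  loud name: 2
  … (17 more, each ≤ 2)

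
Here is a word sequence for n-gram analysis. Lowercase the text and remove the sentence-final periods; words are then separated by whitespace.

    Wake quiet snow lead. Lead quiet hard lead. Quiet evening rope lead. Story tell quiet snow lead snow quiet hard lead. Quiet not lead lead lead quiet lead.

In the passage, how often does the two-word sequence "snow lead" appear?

Scanning the 27 overlapping bigram windows for "snow lead":
  position 3–4: snow lead
  position 16–17: snow lead

2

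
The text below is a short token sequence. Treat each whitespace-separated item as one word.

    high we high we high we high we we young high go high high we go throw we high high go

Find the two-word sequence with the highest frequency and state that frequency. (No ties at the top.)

Bigram frequencies (highest first):
  high we: 5
  we high: 4
  high go: 2
  high high: 2
  we we: 1
  we young: 1
  … (5 more, each ≤ 1)

"high we", 5 times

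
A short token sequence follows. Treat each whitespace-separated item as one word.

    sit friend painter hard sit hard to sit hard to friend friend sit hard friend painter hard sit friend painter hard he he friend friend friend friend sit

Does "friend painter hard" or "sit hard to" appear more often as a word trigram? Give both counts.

"friend painter hard" (3 vs 2)

"friend painter hard": 3 occurrences
"sit hard to": 2 occurrences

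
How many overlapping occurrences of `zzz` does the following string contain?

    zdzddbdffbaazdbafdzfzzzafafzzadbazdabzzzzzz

5

Sliding a length-3 window over the 43 characters (41 positions):
  position 21–23: zzz
  position 38–40: zzz
  position 39–41: zzz
  position 40–42: zzz
  position 41–43: zzz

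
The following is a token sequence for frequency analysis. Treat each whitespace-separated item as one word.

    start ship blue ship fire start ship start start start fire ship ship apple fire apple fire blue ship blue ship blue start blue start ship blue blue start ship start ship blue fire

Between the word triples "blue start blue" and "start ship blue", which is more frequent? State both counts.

"blue start blue": 1 occurrence
"start ship blue": 3 occurrences

"start ship blue" (3 vs 1)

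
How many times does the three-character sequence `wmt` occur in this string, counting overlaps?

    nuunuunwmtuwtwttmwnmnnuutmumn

Sliding a length-3 window over the 29 characters (27 positions):
  position 8–10: wmt

1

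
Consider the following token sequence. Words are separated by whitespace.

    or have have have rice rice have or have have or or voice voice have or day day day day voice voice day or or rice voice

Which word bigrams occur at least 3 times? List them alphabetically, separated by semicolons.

Bigram counts meeting the condition (at least 3 times):
  day day: 3
  have have: 3
  have or: 3

day day; have have; have or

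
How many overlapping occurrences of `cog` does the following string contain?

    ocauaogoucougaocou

Sliding a length-3 window over the 18 characters (16 positions):
  (no match at any position)

0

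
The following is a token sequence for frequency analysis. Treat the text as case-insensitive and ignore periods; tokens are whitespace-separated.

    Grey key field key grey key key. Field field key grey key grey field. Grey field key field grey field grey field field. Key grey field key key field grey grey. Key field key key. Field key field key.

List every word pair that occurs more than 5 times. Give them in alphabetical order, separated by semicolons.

Bigram counts meeting the condition (more than 5 times):
  field key: 8
  key field: 7

field key; key field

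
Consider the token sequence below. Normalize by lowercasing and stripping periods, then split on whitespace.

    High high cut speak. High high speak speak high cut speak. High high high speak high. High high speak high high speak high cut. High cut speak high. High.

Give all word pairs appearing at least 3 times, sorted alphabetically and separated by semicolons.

Bigram counts meeting the condition (at least 3 times):
  cut speak: 3
  high cut: 4
  high high: 8
  high speak: 4
  speak high: 7

cut speak; high cut; high high; high speak; speak high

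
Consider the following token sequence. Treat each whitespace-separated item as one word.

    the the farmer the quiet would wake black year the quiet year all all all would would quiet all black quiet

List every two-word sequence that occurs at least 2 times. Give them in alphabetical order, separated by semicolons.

all all; the quiet

Bigram counts meeting the condition (at least 2 times):
  all all: 2
  the quiet: 2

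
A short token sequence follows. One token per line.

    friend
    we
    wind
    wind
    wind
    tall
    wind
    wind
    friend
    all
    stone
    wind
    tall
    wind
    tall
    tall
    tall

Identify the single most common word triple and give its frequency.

Trigram frequencies (highest first):
  wind tall wind: 2
  friend we wind: 1
  we wind wind: 1
  wind wind wind: 1
  wind wind tall: 1
  tall wind wind: 1
  … (8 more, each ≤ 1)

"wind tall wind", 2 times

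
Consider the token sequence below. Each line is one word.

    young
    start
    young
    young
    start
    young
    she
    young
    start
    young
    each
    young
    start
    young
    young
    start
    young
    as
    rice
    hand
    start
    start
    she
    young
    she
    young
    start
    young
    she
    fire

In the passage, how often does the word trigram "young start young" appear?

6

Scanning the 28 overlapping trigram windows for "young start young":
  position 1–3: young start young
  position 4–6: young start young
  position 8–10: young start young
  position 12–14: young start young
  position 15–17: young start young
  position 26–28: young start young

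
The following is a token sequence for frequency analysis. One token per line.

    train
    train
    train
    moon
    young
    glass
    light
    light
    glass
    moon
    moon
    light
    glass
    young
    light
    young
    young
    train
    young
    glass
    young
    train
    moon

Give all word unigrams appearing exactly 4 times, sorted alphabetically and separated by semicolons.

glass; light; moon

Unigram counts meeting the condition (exactly 4 times):
  glass: 4
  light: 4
  moon: 4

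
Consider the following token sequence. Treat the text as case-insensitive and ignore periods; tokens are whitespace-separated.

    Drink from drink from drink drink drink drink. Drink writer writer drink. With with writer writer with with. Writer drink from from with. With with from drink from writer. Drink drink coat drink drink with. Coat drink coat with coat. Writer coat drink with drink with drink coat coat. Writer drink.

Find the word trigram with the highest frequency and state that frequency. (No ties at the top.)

"drink drink drink", 3 times

Trigram frequencies (highest first):
  drink drink drink: 3
  drink from drink: 2
  from drink from: 2
  with with writer: 2
  drink with drink: 2
  from drink drink: 1
  … (37 more, each ≤ 1)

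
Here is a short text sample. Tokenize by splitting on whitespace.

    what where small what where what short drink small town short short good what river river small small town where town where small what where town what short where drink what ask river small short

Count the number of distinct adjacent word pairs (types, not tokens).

35 tokens → 34 bigram windows in total.
Repeated bigrams (each contributes count−1 duplicates):
  what where: 3
  river small: 2
  small town: 2
  small what: 2
  town where: 2
  what short: 2
  where small: 2
  where town: 2
9 duplicate windows → 34 − 9 = 25 distinct.

25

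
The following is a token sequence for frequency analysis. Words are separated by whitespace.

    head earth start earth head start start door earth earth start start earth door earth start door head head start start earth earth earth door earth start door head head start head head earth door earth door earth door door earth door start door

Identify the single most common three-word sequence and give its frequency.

"earth door earth", 4 times

Trigram frequencies (highest first):
  earth door earth: 4
  door earth door: 3
  head start start: 2
  start start earth: 2
  door earth start: 2
  earth start door: 2
  … (24 more, each ≤ 2)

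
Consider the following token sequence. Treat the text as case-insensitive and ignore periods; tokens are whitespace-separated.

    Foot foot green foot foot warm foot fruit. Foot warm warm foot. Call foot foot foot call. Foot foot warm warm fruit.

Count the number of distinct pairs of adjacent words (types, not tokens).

22 tokens → 21 bigram windows in total.
Repeated bigrams (each contributes count−1 duplicates):
  foot foot: 5
  foot warm: 3
  call foot: 2
  foot call: 2
  warm foot: 2
  warm warm: 2
10 duplicate windows → 21 − 10 = 11 distinct.

11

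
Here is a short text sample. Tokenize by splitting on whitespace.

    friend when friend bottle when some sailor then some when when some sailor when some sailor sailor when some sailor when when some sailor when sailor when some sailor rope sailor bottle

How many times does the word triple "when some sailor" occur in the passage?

Scanning the 30 overlapping trigram windows for "when some sailor":
  position 5–7: when some sailor
  position 11–13: when some sailor
  position 14–16: when some sailor
  position 18–20: when some sailor
  position 22–24: when some sailor
  position 27–29: when some sailor

6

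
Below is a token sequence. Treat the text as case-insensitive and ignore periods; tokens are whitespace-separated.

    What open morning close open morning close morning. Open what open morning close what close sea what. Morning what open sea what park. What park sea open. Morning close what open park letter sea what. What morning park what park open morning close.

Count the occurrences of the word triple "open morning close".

Scanning the 41 overlapping trigram windows for "open morning close":
  position 2–4: open morning close
  position 5–7: open morning close
  position 11–13: open morning close
  position 27–29: open morning close
  position 41–43: open morning close

5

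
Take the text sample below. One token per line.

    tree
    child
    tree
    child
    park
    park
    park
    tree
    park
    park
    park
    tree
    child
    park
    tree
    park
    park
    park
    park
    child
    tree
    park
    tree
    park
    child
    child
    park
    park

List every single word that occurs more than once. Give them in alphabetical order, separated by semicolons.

Unigram counts meeting the condition (more than once):
  child: 6
  park: 15
  tree: 7

child; park; tree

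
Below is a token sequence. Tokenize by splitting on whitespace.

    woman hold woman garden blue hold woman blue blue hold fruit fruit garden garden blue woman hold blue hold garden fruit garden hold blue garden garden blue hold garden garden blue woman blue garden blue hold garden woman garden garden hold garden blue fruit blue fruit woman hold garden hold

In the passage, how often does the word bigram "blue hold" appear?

Scanning the 49 overlapping bigram windows for "blue hold":
  position 5–6: blue hold
  position 9–10: blue hold
  position 18–19: blue hold
  position 27–28: blue hold
  position 35–36: blue hold

5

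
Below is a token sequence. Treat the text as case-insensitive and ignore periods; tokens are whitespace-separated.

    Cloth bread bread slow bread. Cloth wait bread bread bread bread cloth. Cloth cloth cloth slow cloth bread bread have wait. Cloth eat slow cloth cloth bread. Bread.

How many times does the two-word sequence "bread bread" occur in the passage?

6

Scanning the 27 overlapping bigram windows for "bread bread":
  position 2–3: bread bread
  position 8–9: bread bread
  position 9–10: bread bread
  position 10–11: bread bread
  position 18–19: bread bread
  position 27–28: bread bread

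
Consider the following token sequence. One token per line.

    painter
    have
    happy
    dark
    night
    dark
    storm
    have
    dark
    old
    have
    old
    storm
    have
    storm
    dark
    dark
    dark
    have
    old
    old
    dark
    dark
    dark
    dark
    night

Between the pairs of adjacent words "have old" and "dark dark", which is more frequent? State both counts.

"have old": 2 occurrences
"dark dark": 5 occurrences

"dark dark" (5 vs 2)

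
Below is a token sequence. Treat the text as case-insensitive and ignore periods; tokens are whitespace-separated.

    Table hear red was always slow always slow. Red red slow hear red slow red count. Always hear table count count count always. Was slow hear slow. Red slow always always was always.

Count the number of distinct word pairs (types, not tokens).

33 tokens → 32 bigram windows in total.
Repeated bigrams (each contributes count−1 duplicates):
  red slow: 3
  slow red: 3
  always slow: 2
  always was: 2
  count always: 2
  count count: 2
  hear red: 2
  slow always: 2
  … (2 more repeated)
12 duplicate windows → 32 − 12 = 20 distinct.

20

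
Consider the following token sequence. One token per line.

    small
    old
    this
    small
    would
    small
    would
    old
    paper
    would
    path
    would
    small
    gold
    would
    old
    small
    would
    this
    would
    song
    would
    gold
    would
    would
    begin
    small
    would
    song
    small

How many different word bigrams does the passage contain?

22

30 tokens → 29 bigram windows in total.
Repeated bigrams (each contributes count−1 duplicates):
  small would: 4
  gold would: 2
  would old: 2
  would small: 2
  would song: 2
7 duplicate windows → 29 − 7 = 22 distinct.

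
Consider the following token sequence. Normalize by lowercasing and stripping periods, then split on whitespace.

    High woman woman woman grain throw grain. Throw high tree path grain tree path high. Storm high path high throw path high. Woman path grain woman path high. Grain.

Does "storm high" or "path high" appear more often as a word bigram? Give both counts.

"path high" (4 vs 1)

"storm high": 1 occurrence
"path high": 4 occurrences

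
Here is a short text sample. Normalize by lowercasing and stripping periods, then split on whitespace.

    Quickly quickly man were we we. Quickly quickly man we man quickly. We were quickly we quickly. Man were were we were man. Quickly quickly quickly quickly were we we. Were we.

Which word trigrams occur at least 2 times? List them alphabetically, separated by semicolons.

quickly man were; quickly quickly man; quickly quickly quickly; were we we

Trigram counts meeting the condition (at least 2 times):
  quickly man were: 2
  quickly quickly man: 2
  quickly quickly quickly: 2
  were we we: 2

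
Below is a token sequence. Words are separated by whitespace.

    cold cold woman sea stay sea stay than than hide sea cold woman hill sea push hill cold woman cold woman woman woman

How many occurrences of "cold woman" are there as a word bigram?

4

Scanning the 22 overlapping bigram windows for "cold woman":
  position 2–3: cold woman
  position 12–13: cold woman
  position 18–19: cold woman
  position 20–21: cold woman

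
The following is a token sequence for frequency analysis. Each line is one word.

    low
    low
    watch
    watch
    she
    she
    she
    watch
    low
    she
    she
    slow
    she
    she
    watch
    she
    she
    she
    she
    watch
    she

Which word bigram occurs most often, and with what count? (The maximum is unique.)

Bigram frequencies (highest first):
  she she: 7
  watch she: 3
  she watch: 3
  low low: 1
  low watch: 1
  watch watch: 1
  … (4 more, each ≤ 1)

"she she", 7 times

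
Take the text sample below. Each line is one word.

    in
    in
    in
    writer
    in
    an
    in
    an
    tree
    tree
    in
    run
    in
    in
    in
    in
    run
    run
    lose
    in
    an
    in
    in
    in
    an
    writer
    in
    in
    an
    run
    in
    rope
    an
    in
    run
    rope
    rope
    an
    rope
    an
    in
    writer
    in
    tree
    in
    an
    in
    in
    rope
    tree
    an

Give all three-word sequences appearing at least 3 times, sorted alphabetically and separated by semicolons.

in an in; in in in

Trigram counts meeting the condition (at least 3 times):
  in an in: 3
  in in in: 4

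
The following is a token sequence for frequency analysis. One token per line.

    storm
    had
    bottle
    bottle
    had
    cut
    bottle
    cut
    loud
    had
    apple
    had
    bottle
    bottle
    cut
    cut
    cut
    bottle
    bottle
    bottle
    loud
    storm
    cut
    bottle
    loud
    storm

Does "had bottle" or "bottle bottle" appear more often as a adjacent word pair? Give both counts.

"had bottle": 2 occurrences
"bottle bottle": 4 occurrences

"bottle bottle" (4 vs 2)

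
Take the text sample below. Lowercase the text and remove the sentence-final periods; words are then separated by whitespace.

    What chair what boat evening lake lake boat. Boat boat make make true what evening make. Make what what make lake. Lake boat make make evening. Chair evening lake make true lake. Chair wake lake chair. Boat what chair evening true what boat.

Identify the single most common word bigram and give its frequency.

"make make", 3 times

Bigram frequencies (highest first):
  make make: 3
  what chair: 2
  what boat: 2
  evening lake: 2
  lake lake: 2
  lake boat: 2
  … (23 more, each ≤ 2)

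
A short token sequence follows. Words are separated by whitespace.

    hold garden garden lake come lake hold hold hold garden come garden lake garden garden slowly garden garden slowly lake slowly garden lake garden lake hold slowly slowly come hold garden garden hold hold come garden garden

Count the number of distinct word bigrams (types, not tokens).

20

37 tokens → 36 bigram windows in total.
Repeated bigrams (each contributes count−1 duplicates):
  garden garden: 5
  garden lake: 4
  hold garden: 3
  hold hold: 3
  come garden: 2
  garden slowly: 2
  lake garden: 2
  lake hold: 2
  … (1 more repeated)
16 duplicate windows → 36 − 16 = 20 distinct.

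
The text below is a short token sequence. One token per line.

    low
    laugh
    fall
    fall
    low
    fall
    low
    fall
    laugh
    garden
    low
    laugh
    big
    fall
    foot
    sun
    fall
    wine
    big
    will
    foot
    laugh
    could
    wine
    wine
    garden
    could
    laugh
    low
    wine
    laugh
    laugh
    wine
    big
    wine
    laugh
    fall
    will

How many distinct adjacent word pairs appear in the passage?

31

38 tokens → 37 bigram windows in total.
Repeated bigrams (each contributes count−1 duplicates):
  fall low: 2
  laugh fall: 2
  low fall: 2
  low laugh: 2
  wine big: 2
  wine laugh: 2
6 duplicate windows → 37 − 6 = 31 distinct.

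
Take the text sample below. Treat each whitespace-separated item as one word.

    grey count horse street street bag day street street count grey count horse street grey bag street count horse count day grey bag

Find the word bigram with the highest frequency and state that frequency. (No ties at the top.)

Bigram frequencies (highest first):
  count horse: 3
  grey count: 2
  horse street: 2
  street street: 2
  street count: 2
  grey bag: 2
  … (9 more, each ≤ 1)

"count horse", 3 times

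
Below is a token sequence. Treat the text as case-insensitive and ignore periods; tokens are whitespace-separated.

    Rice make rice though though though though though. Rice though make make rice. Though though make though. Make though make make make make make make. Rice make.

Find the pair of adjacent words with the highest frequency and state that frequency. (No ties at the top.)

"make make", 6 times

Bigram frequencies (highest first):
  make make: 6
  though though: 5
  though make: 4
  make rice: 3
  rice though: 3
  rice make: 2
  … (2 more, each ≤ 2)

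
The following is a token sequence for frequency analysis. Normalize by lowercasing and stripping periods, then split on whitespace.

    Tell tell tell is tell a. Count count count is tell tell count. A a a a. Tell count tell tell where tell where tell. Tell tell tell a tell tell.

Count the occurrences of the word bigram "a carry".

Scanning the 30 overlapping bigram windows for "a carry":
  (none found)

0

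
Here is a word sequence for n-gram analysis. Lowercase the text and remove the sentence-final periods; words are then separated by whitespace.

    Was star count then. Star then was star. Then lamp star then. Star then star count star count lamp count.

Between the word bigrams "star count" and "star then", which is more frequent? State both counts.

"star then" (4 vs 3)

"star count": 3 occurrences
"star then": 4 occurrences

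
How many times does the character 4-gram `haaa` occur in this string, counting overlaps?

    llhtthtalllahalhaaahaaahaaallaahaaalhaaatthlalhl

Sliding a length-4 window over the 48 characters (45 positions):
  position 16–19: haaa
  position 20–23: haaa
  position 24–27: haaa
  position 32–35: haaa
  position 37–40: haaa

5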